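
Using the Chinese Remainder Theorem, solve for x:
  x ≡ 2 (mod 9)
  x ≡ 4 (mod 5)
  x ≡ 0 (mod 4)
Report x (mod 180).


Moduli 9, 5, 4 are pairwise coprime; by CRT there is a unique solution modulo M = 9 · 5 · 4 = 180.
Solve pairwise, accumulating the modulus:
  Start with x ≡ 2 (mod 9).
  Combine with x ≡ 4 (mod 5): since gcd(9, 5) = 1, we get a unique residue mod 45.
    Write x = 2 + 9·t and substitute into x ≡ 4 (mod 5): 9·t ≡ 4 − 2 = 2 (mod 5).
    Reduce coefficients mod 5: 4·t ≡ 2 (mod 5).
    The inverse of 4 mod 5 is 4 (since 4·4 = 16 = 3·5 + 1), so t ≡ 4·2 = 8 ≡ 3 (mod 5).
    Then x = 2 + 9·3 = 29, valid modulo lcm(9, 5) = 45: x ≡ 29 (mod 45).
  Combine with x ≡ 0 (mod 4): since gcd(45, 4) = 1, we get a unique residue mod 180.
    Write x = 29 + 45·t and substitute into x ≡ 0 (mod 4): 45·t ≡ 0 − 29 = -29 (mod 4).
    Reduce coefficients mod 4: 1·t ≡ 3 (mod 4).
    So t ≡ 3 (mod 4).
    Then x = 29 + 45·3 = 164, valid modulo lcm(45, 4) = 180: x ≡ 164 (mod 180).
Verify: 164 mod 9 = 2 ✓, 164 mod 5 = 4 ✓, 164 mod 4 = 0 ✓.

x ≡ 164 (mod 180).


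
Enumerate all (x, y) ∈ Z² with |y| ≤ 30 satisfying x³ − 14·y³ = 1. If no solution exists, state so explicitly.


The equation is x³ - 14y³ = 1. For fixed y, x³ = 14·y³ + 1, so a solution requires the RHS to be a perfect cube.
Strategy: iterate y from -30 to 30, compute RHS = 14·y³ + 1, and check whether it is a (positive or negative) perfect cube.
Check small values of y:
  y = 0: RHS = 1 = (1)³ ⇒ x = 1 works.
  y = 1: RHS = 15 is not a perfect cube.
  y = -1: RHS = -13 is not a perfect cube.
  y = 2: RHS = 113 is not a perfect cube.
  y = -2: RHS = -111 is not a perfect cube.
  y = 3: RHS = 379 is not a perfect cube.
  y = -3: RHS = -377 is not a perfect cube.
Continuing the search up to |y| = 30 finds no further solutions beyond those listed.
Collected solutions: (1, 0).

Solutions (with |y| ≤ 30): (1, 0).


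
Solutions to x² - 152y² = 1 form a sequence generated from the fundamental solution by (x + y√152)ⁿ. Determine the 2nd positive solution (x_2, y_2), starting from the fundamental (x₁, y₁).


Step 1: Find the fundamental solution (x₁, y₁) of x² - 152y² = 1.
  Expand √152 as a continued fraction. a₀ = ⌊√152⌋ = 12; iterate m_{k+1} = d_k·a_k − m_k, d_{k+1} = (152 − m_{k+1}²)/d_k, a_{k+1} = ⌊(a₀ + m_{k+1})/d_{k+1}⌋ (starting m₀ = 0, d₀ = 1), with convergents p_k = a_k·p_{k-1} + p_{k-2}, q_k = a_k·q_{k-1} + q_{k-2} (p₋₁ = 1, q₋₁ = 0):
  k = 0: a₀ = 12; p₀/q₀ = 12/1; p₀² − 152·q₀² = 144 − 152 = -8.
  k = 1: m = 12, d = 8, a = ⌊(12 + 12)/8⌋ = 3; p/q = (3·12 + 1)/(3·1 + 0) = 37/3; p² − 152·q² = 1369 − 1368 = 1.
  The first convergent with p² − 152·q² = 1 gives the fundamental solution (x₁, y₁) = (37, 3).
Step 2: Apply the recurrence (x_{n+1}, y_{n+1}) = (x₁x_n + 152y₁y_n, x₁y_n + y₁x_n) repeatedly.
  From (x_1, y_1) = (37, 3): x_2 = 37·37 + 152·3·3 = 2737; y_2 = 37·3 + 3·37 = 222.
Step 3: Verify x_2² - 152·y_2² = 7491169 - 7491168 = 1 (should be 1). ✓

(x_1, y_1) = (37, 3); (x_2, y_2) = (2737, 222).


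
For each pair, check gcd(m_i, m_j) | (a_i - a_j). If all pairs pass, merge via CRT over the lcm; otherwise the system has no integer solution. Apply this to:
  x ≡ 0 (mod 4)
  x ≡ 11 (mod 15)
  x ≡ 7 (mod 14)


Moduli 4, 15, 14 are not pairwise coprime, so CRT works modulo lcm(m_i) when all pairwise compatibility conditions hold.
Pairwise compatibility: gcd(m_i, m_j) must divide a_i - a_j for every pair.
Merge one congruence at a time:
  Start: x ≡ 0 (mod 4).
  Combine with x ≡ 11 (mod 15): gcd(4, 15) = 1; 11 - 0 = 11, which IS divisible by 1, so compatible.
    Write x = 0 + 4·t and substitute into x ≡ 11 (mod 15): 4·t ≡ 11 − 0 = 11 (mod 15).
    The inverse of 4 mod 15 is 4 (since 4·4 = 16 = 1·15 + 1), so t ≡ 4·11 = 44 ≡ 14 (mod 15).
    Then x = 0 + 4·14 = 56, valid modulo lcm(4, 15) = 60: x ≡ 56 (mod 60).
  Combine with x ≡ 7 (mod 14): gcd(60, 14) = 2, and 7 - 56 = -49 is NOT divisible by 2.
    ⇒ system is inconsistent (no integer solution).

No solution (the system is inconsistent).


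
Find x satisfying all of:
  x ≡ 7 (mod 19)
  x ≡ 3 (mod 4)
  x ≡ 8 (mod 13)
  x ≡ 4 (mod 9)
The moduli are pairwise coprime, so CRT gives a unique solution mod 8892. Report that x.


Product of moduli M = 19 · 4 · 13 · 9 = 8892.
Merge one congruence at a time:
  Start: x ≡ 7 (mod 19).
  Combine with x ≡ 3 (mod 4); new modulus lcm = 76.
    Write x = 7 + 19·t and substitute into x ≡ 3 (mod 4): 19·t ≡ 3 − 7 = -4 (mod 4).
    Reduce coefficients mod 4: 3·t ≡ 0 (mod 4).
    The inverse of 3 mod 4 is 3 (since 3·3 = 9 = 2·4 + 1), so t ≡ 3·0 = 0 ≡ 0 (mod 4).
    Then x = 7 + 19·0 = 7, valid modulo lcm(19, 4) = 76: x ≡ 7 (mod 76).
  Combine with x ≡ 8 (mod 13); new modulus lcm = 988.
    Write x = 7 + 76·t and substitute into x ≡ 8 (mod 13): 76·t ≡ 8 − 7 = 1 (mod 13).
    Reduce coefficients mod 13: 11·t ≡ 1 (mod 13).
    The inverse of 11 mod 13 is 6 (since 11·6 = 66 = 5·13 + 1), so t ≡ 6·1 = 6 ≡ 6 (mod 13).
    Then x = 7 + 76·6 = 463, valid modulo lcm(76, 13) = 988: x ≡ 463 (mod 988).
  Combine with x ≡ 4 (mod 9); new modulus lcm = 8892.
    Write x = 463 + 988·t and substitute into x ≡ 4 (mod 9): 988·t ≡ 4 − 463 = -459 (mod 9).
    Reduce coefficients mod 9: 7·t ≡ 0 (mod 9).
    The inverse of 7 mod 9 is 4 (since 7·4 = 28 = 3·9 + 1), so t ≡ 4·0 = 0 ≡ 0 (mod 9).
    Then x = 463 + 988·0 = 463, valid modulo lcm(988, 9) = 8892: x ≡ 463 (mod 8892).
Verify against each original: 463 mod 19 = 7, 463 mod 4 = 3, 463 mod 13 = 8, 463 mod 9 = 4.

x ≡ 463 (mod 8892).


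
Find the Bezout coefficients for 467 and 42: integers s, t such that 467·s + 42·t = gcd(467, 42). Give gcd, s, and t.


Euclidean algorithm on (467, 42) — divide until remainder is 0:
  467 = 11 · 42 + 5
  42 = 8 · 5 + 2
  5 = 2 · 2 + 1
  2 = 2 · 1 + 0
gcd(467, 42) = 1.
Track Bezout coefficients alongside the remainders: start with r₀ = 467 = a·1 + b·0 (s = 1, t = 0) and r₁ = 42 = a·0 + b·1 (s = 0, t = 1); each new remainder r_{k+1} = r_{k-1} − q_k·r_k inherits s_{k+1} = s_{k-1} − q_k·s_k, t_{k+1} = t_{k-1} − q_k·t_k, so r_k = a·s_k + b·t_k at every step:
  q = 11: r = 5, s = 1 − 11·0 = 1, t = 0 − 11·1 = -11  (check: 467·1 + 42·(-11) = 5)
  q = 8: r = 2, s = 0 − 8·1 = -8, t = 1 − 8·(-11) = 89  (check: 467·(-8) + 42·89 = 2)
  q = 2: r = 1, s = 1 − 2·(-8) = 17, t = -11 − 2·89 = -189  (check: 467·17 + 42·(-189) = 1)
The row with r = 1 (the gcd) gives the Bezout coefficients s = 17, t = -189.
Result: 467 · (17) + 42 · (-189) = 1.

gcd(467, 42) = 1; s = 17, t = -189 (check: 467·17 + 42·(-189) = 1).


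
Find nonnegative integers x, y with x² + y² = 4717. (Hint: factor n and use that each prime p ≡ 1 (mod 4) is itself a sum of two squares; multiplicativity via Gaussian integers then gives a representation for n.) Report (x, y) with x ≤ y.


Step 1: Factor n = 4717 = 53 · 89.
Step 2: Check the mod-4 condition on each prime factor: 53 ≡ 1 (mod 4), exponent 1; 89 ≡ 1 (mod 4), exponent 1.
All primes ≡ 3 (mod 4) appear to even exponent (or don't appear), so by the two-squares theorem n IS expressible as a sum of two squares.
Step 3: Build a representation. Here n = 53 · 89 is a product of primes ≡ 1 (mod 4). Each prime p ≡ 1 (mod 4) is itself a sum of two squares; find a² by testing p − a² for a perfect square:
  53: 53 − 1² = 52, 53 − 2² = 49 = 7² ⇒ 53 = 2² + 7².
  89: 89 − 1² = 88, 89 − 2² = 85, 89 − 3² = 80, 89 − 4² = 73, 89 − 5² = 64 = 8² ⇒ 89 = 5² + 8².
  Combine using the Brahmagupta–Fibonacci identity (a² + b²)(c² + d²) = (ac − bd)² + (ad + bc)² = (ac + bd)² + (ad − bc)²:
  53 · 89 = 4717: from (2² + 7²)(5² + 8²), take (2·5 − 7·8, 2·8 + 7·5) = (10 − 56, 16 + 35) = (-46, 51); dropping signs (only squares matter) gives (46, 51); check 46² + 51² = 2116 + 2601 = 4717 ✓.
Step 4: Order so x ≤ y and verify: 46² + 51² = 2116 + 2601 = 4717 = n. ✓

n = 4717 = 46² + 51² (one valid representation with x ≤ y).


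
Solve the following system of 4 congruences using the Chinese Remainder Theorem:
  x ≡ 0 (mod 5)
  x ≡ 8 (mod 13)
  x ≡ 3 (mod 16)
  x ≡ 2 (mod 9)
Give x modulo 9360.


Product of moduli M = 5 · 13 · 16 · 9 = 9360.
Merge one congruence at a time:
  Start: x ≡ 0 (mod 5).
  Combine with x ≡ 8 (mod 13); new modulus lcm = 65.
    Write x = 0 + 5·t and substitute into x ≡ 8 (mod 13): 5·t ≡ 8 − 0 = 8 (mod 13).
    The inverse of 5 mod 13 is 8 (since 5·8 = 40 = 3·13 + 1), so t ≡ 8·8 = 64 ≡ 12 (mod 13).
    Then x = 0 + 5·12 = 60, valid modulo lcm(5, 13) = 65: x ≡ 60 (mod 65).
  Combine with x ≡ 3 (mod 16); new modulus lcm = 1040.
    Write x = 60 + 65·t and substitute into x ≡ 3 (mod 16): 65·t ≡ 3 − 60 = -57 (mod 16).
    Reduce coefficients mod 16: 1·t ≡ 7 (mod 16).
    So t ≡ 7 (mod 16).
    Then x = 60 + 65·7 = 515, valid modulo lcm(65, 16) = 1040: x ≡ 515 (mod 1040).
  Combine with x ≡ 2 (mod 9); new modulus lcm = 9360.
    Write x = 515 + 1040·t and substitute into x ≡ 2 (mod 9): 1040·t ≡ 2 − 515 = -513 (mod 9).
    Reduce coefficients mod 9: 5·t ≡ 0 (mod 9).
    The inverse of 5 mod 9 is 2 (since 5·2 = 10 = 1·9 + 1), so t ≡ 2·0 = 0 ≡ 0 (mod 9).
    Then x = 515 + 1040·0 = 515, valid modulo lcm(1040, 9) = 9360: x ≡ 515 (mod 9360).
Verify against each original: 515 mod 5 = 0, 515 mod 13 = 8, 515 mod 16 = 3, 515 mod 9 = 2.

x ≡ 515 (mod 9360).


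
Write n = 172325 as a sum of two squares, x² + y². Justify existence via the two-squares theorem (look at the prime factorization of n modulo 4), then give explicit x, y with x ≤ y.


Step 1: Factor n = 172325 = 5^2 · 61 · 113.
Step 2: Check the mod-4 condition on each prime factor: 5 ≡ 1 (mod 4), exponent 2; 61 ≡ 1 (mod 4), exponent 1; 113 ≡ 1 (mod 4), exponent 1.
All primes ≡ 3 (mod 4) appear to even exponent (or don't appear), so by the two-squares theorem n IS expressible as a sum of two squares.
Step 3: Build a representation. Group n = k² · m with k = 5 and m = 61 · 113 = 6893 (a product of primes ≡ 1 (mod 4)); a representation of m scales to one of n via (k·x)² + (k·y)² = k²(x² + y²). Each prime p ≡ 1 (mod 4) is itself a sum of two squares; find a² by testing p − a² for a perfect square:
  61: 61 − 1² = 60, 61 − 2² = 57, 61 − 3² = 52, 61 − 4² = 45, 61 − 5² = 36 = 6² ⇒ 61 = 5² + 6².
  113: 113 − 1² = 112, 113 − 2² = 109, 113 − 3² = 104, 113 − 4² = 97, 113 − 5² = 88, 113 − 6² = 77, 113 − 7² = 64 = 8² ⇒ 113 = 7² + 8².
  Combine using the Brahmagupta–Fibonacci identity (a² + b²)(c² + d²) = (ac − bd)² + (ad + bc)² = (ac + bd)² + (ad − bc)²:
  61 · 113 = 6893: from (5² + 6²)(7² + 8²), take (5·7 − 6·8, 5·8 + 6·7) = (35 − 48, 40 + 42) = (-13, 82); dropping signs (only squares matter) gives (13, 82); check 13² + 82² = 169 + 6724 = 6893 ✓.
  Scale by k = 5: (5·13, 5·82) = (65, 410).
Step 4: Order so x ≤ y and verify: 65² + 410² = 4225 + 168100 = 172325 = n. ✓

n = 172325 = 65² + 410² (one valid representation with x ≤ y).


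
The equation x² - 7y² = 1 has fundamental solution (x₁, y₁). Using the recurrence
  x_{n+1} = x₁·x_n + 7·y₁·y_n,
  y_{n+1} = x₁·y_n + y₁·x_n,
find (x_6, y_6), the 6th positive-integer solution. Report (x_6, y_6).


Step 1: Find the fundamental solution (x₁, y₁) of x² - 7y² = 1.
  Expand √7 as a continued fraction. a₀ = ⌊√7⌋ = 2; iterate m_{k+1} = d_k·a_k − m_k, d_{k+1} = (7 − m_{k+1}²)/d_k, a_{k+1} = ⌊(a₀ + m_{k+1})/d_{k+1}⌋ (starting m₀ = 0, d₀ = 1), with convergents p_k = a_k·p_{k-1} + p_{k-2}, q_k = a_k·q_{k-1} + q_{k-2} (p₋₁ = 1, q₋₁ = 0):
  k = 0: a₀ = 2; p₀/q₀ = 2/1; p₀² − 7·q₀² = 4 − 7 = -3.
  k = 1: m = 2, d = 3, a = ⌊(2 + 2)/3⌋ = 1; p/q = (1·2 + 1)/(1·1 + 0) = 3/1; p² − 7·q² = 9 − 7 = 2.
  k = 2: m = 1, d = 2, a = ⌊(2 + 1)/2⌋ = 1; p/q = (1·3 + 2)/(1·1 + 1) = 5/2; p² − 7·q² = 25 − 28 = -3.
  k = 3: m = 1, d = 3, a = ⌊(2 + 1)/3⌋ = 1; p/q = (1·5 + 3)/(1·2 + 1) = 8/3; p² − 7·q² = 64 − 63 = 1.
  The first convergent with p² − 7·q² = 1 gives the fundamental solution (x₁, y₁) = (8, 3).
Step 2: Apply the recurrence (x_{n+1}, y_{n+1}) = (x₁x_n + 7y₁y_n, x₁y_n + y₁x_n) repeatedly.
  From (x_1, y_1) = (8, 3): x_2 = 8·8 + 7·3·3 = 127; y_2 = 8·3 + 3·8 = 48.
  From (x_2, y_2) = (127, 48): x_3 = 8·127 + 7·3·48 = 2024; y_3 = 8·48 + 3·127 = 765.
  From (x_3, y_3) = (2024, 765): x_4 = 8·2024 + 7·3·765 = 32257; y_4 = 8·765 + 3·2024 = 12192.
  From (x_4, y_4) = (32257, 12192): x_5 = 8·32257 + 7·3·12192 = 514088; y_5 = 8·12192 + 3·32257 = 194307.
  From (x_5, y_5) = (514088, 194307): x_6 = 8·514088 + 7·3·194307 = 8193151; y_6 = 8·194307 + 3·514088 = 3096720.
Step 3: Verify x_6² - 7·y_6² = 67127723308801 - 67127723308800 = 1 (should be 1). ✓

(x_1, y_1) = (8, 3); (x_6, y_6) = (8193151, 3096720).


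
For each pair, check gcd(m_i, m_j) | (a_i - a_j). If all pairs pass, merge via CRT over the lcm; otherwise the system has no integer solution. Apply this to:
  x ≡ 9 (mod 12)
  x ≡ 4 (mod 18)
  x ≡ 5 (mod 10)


Moduli 12, 18, 10 are not pairwise coprime, so CRT works modulo lcm(m_i) when all pairwise compatibility conditions hold.
Pairwise compatibility: gcd(m_i, m_j) must divide a_i - a_j for every pair.
Merge one congruence at a time:
  Start: x ≡ 9 (mod 12).
  Combine with x ≡ 4 (mod 18): gcd(12, 18) = 6, and 4 - 9 = -5 is NOT divisible by 6.
    ⇒ system is inconsistent (no integer solution).

No solution (the system is inconsistent).


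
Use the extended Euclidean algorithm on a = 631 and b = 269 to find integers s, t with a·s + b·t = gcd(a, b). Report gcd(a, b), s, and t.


Euclidean algorithm on (631, 269) — divide until remainder is 0:
  631 = 2 · 269 + 93
  269 = 2 · 93 + 83
  93 = 1 · 83 + 10
  83 = 8 · 10 + 3
  10 = 3 · 3 + 1
  3 = 3 · 1 + 0
gcd(631, 269) = 1.
Track Bezout coefficients alongside the remainders: start with r₀ = 631 = a·1 + b·0 (s = 1, t = 0) and r₁ = 269 = a·0 + b·1 (s = 0, t = 1); each new remainder r_{k+1} = r_{k-1} − q_k·r_k inherits s_{k+1} = s_{k-1} − q_k·s_k, t_{k+1} = t_{k-1} − q_k·t_k, so r_k = a·s_k + b·t_k at every step:
  q = 2: r = 93, s = 1 − 2·0 = 1, t = 0 − 2·1 = -2  (check: 631·1 + 269·(-2) = 93)
  q = 2: r = 83, s = 0 − 2·1 = -2, t = 1 − 2·(-2) = 5  (check: 631·(-2) + 269·5 = 83)
  q = 1: r = 10, s = 1 − 1·(-2) = 3, t = -2 − 1·5 = -7  (check: 631·3 + 269·(-7) = 10)
  q = 8: r = 3, s = -2 − 8·3 = -26, t = 5 − 8·(-7) = 61  (check: 631·(-26) + 269·61 = 3)
  q = 3: r = 1, s = 3 − 3·(-26) = 81, t = -7 − 3·61 = -190  (check: 631·81 + 269·(-190) = 1)
The row with r = 1 (the gcd) gives the Bezout coefficients s = 81, t = -190.
Result: 631 · (81) + 269 · (-190) = 1.

gcd(631, 269) = 1; s = 81, t = -190 (check: 631·81 + 269·(-190) = 1).


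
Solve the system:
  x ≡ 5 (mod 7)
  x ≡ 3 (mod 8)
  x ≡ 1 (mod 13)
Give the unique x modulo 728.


Moduli 7, 8, 13 are pairwise coprime; by CRT there is a unique solution modulo M = 7 · 8 · 13 = 728.
Solve pairwise, accumulating the modulus:
  Start with x ≡ 5 (mod 7).
  Combine with x ≡ 3 (mod 8): since gcd(7, 8) = 1, we get a unique residue mod 56.
    Write x = 5 + 7·t and substitute into x ≡ 3 (mod 8): 7·t ≡ 3 − 5 = -2 (mod 8).
    Reduce coefficients mod 8: 7·t ≡ 6 (mod 8).
    The inverse of 7 mod 8 is 7 (since 7·7 = 49 = 6·8 + 1), so t ≡ 7·6 = 42 ≡ 2 (mod 8).
    Then x = 5 + 7·2 = 19, valid modulo lcm(7, 8) = 56: x ≡ 19 (mod 56).
  Combine with x ≡ 1 (mod 13): since gcd(56, 13) = 1, we get a unique residue mod 728.
    Write x = 19 + 56·t and substitute into x ≡ 1 (mod 13): 56·t ≡ 1 − 19 = -18 (mod 13).
    Reduce coefficients mod 13: 4·t ≡ 8 (mod 13).
    The inverse of 4 mod 13 is 10 (since 4·10 = 40 = 3·13 + 1), so t ≡ 10·8 = 80 ≡ 2 (mod 13).
    Then x = 19 + 56·2 = 131, valid modulo lcm(56, 13) = 728: x ≡ 131 (mod 728).
Verify: 131 mod 7 = 5 ✓, 131 mod 8 = 3 ✓, 131 mod 13 = 1 ✓.

x ≡ 131 (mod 728).


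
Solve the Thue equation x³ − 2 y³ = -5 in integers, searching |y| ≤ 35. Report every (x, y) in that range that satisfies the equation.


The equation is x³ - 2y³ = -5. For fixed y, x³ = 2·y³ − 5, so a solution requires the RHS to be a perfect cube.
Strategy: iterate y from -35 to 35, compute RHS = 2·y³ − 5, and check whether it is a (positive or negative) perfect cube.
Check small values of y:
  y = 0: RHS = -5 is not a perfect cube.
  y = 1: RHS = -3 is not a perfect cube.
  y = -1: RHS = -7 is not a perfect cube.
  y = 2: RHS = 11 is not a perfect cube.
  y = -2: RHS = -21 is not a perfect cube.
  y = 3: RHS = 49 is not a perfect cube.
  y = -3: RHS = -59 is not a perfect cube.
Continuing the search up to |y| = 35 finds no solutions either.
No (x, y) in the scanned range satisfies the equation.

No integer solutions with |y| ≤ 35.


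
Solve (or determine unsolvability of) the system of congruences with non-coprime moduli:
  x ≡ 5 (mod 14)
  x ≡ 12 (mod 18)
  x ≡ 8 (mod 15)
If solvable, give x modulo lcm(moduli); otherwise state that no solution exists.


Moduli 14, 18, 15 are not pairwise coprime, so CRT works modulo lcm(m_i) when all pairwise compatibility conditions hold.
Pairwise compatibility: gcd(m_i, m_j) must divide a_i - a_j for every pair.
Merge one congruence at a time:
  Start: x ≡ 5 (mod 14).
  Combine with x ≡ 12 (mod 18): gcd(14, 18) = 2, and 12 - 5 = 7 is NOT divisible by 2.
    ⇒ system is inconsistent (no integer solution).

No solution (the system is inconsistent).


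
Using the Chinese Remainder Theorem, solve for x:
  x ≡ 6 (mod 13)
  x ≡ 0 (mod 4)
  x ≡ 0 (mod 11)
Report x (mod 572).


Moduli 13, 4, 11 are pairwise coprime; by CRT there is a unique solution modulo M = 13 · 4 · 11 = 572.
Solve pairwise, accumulating the modulus:
  Start with x ≡ 6 (mod 13).
  Combine with x ≡ 0 (mod 4): since gcd(13, 4) = 1, we get a unique residue mod 52.
    Write x = 6 + 13·t and substitute into x ≡ 0 (mod 4): 13·t ≡ 0 − 6 = -6 (mod 4).
    Reduce coefficients mod 4: 1·t ≡ 2 (mod 4).
    So t ≡ 2 (mod 4).
    Then x = 6 + 13·2 = 32, valid modulo lcm(13, 4) = 52: x ≡ 32 (mod 52).
  Combine with x ≡ 0 (mod 11): since gcd(52, 11) = 1, we get a unique residue mod 572.
    Write x = 32 + 52·t and substitute into x ≡ 0 (mod 11): 52·t ≡ 0 − 32 = -32 (mod 11).
    Reduce coefficients mod 11: 8·t ≡ 1 (mod 11).
    The inverse of 8 mod 11 is 7 (since 8·7 = 56 = 5·11 + 1), so t ≡ 7·1 = 7 ≡ 7 (mod 11).
    Then x = 32 + 52·7 = 396, valid modulo lcm(52, 11) = 572: x ≡ 396 (mod 572).
Verify: 396 mod 13 = 6 ✓, 396 mod 4 = 0 ✓, 396 mod 11 = 0 ✓.

x ≡ 396 (mod 572).


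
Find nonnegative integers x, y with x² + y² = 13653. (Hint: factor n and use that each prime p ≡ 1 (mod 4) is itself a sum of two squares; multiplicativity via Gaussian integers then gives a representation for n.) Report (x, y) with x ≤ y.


Step 1: Factor n = 13653 = 3^2 · 37 · 41.
Step 2: Check the mod-4 condition on each prime factor: 3 ≡ 3 (mod 4), exponent 2 (must be even); 37 ≡ 1 (mod 4), exponent 1; 41 ≡ 1 (mod 4), exponent 1.
All primes ≡ 3 (mod 4) appear to even exponent (or don't appear), so by the two-squares theorem n IS expressible as a sum of two squares.
Step 3: Build a representation. Group n = k² · m with k = 3 and m = 37 · 41 = 1517 (a product of primes ≡ 1 (mod 4)); a representation of m scales to one of n via (k·x)² + (k·y)² = k²(x² + y²). Each prime p ≡ 1 (mod 4) is itself a sum of two squares; find a² by testing p − a² for a perfect square:
  37: 37 − 1² = 36 = 6² ⇒ 37 = 1² + 6².
  41: 41 − 1² = 40, 41 − 2² = 37, 41 − 3² = 32, 41 − 4² = 25 = 5² ⇒ 41 = 4² + 5².
  Combine using the Brahmagupta–Fibonacci identity (a² + b²)(c² + d²) = (ac − bd)² + (ad + bc)² = (ac + bd)² + (ad − bc)²:
  37 · 41 = 1517: from (1² + 6²)(4² + 5²), take (1·4 − 6·5, 1·5 + 6·4) = (4 − 30, 5 + 24) = (-26, 29); dropping signs (only squares matter) gives (26, 29); check 26² + 29² = 676 + 841 = 1517 ✓.
  Scale by k = 3: (3·26, 3·29) = (78, 87).
Step 4: Order so x ≤ y and verify: 78² + 87² = 6084 + 7569 = 13653 = n. ✓

n = 13653 = 78² + 87² (one valid representation with x ≤ y).


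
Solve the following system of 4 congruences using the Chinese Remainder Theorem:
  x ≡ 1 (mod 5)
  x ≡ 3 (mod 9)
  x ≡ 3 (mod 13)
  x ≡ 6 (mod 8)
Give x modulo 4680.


Product of moduli M = 5 · 9 · 13 · 8 = 4680.
Merge one congruence at a time:
  Start: x ≡ 1 (mod 5).
  Combine with x ≡ 3 (mod 9); new modulus lcm = 45.
    Write x = 1 + 5·t and substitute into x ≡ 3 (mod 9): 5·t ≡ 3 − 1 = 2 (mod 9).
    The inverse of 5 mod 9 is 2 (since 5·2 = 10 = 1·9 + 1), so t ≡ 2·2 = 4 ≡ 4 (mod 9).
    Then x = 1 + 5·4 = 21, valid modulo lcm(5, 9) = 45: x ≡ 21 (mod 45).
  Combine with x ≡ 3 (mod 13); new modulus lcm = 585.
    Write x = 21 + 45·t and substitute into x ≡ 3 (mod 13): 45·t ≡ 3 − 21 = -18 (mod 13).
    Reduce coefficients mod 13: 6·t ≡ 8 (mod 13).
    The inverse of 6 mod 13 is 11 (since 6·11 = 66 = 5·13 + 1), so t ≡ 11·8 = 88 ≡ 10 (mod 13).
    Then x = 21 + 45·10 = 471, valid modulo lcm(45, 13) = 585: x ≡ 471 (mod 585).
  Combine with x ≡ 6 (mod 8); new modulus lcm = 4680.
    Write x = 471 + 585·t and substitute into x ≡ 6 (mod 8): 585·t ≡ 6 − 471 = -465 (mod 8).
    Reduce coefficients mod 8: 1·t ≡ 7 (mod 8).
    So t ≡ 7 (mod 8).
    Then x = 471 + 585·7 = 4566, valid modulo lcm(585, 8) = 4680: x ≡ 4566 (mod 4680).
Verify against each original: 4566 mod 5 = 1, 4566 mod 9 = 3, 4566 mod 13 = 3, 4566 mod 8 = 6.

x ≡ 4566 (mod 4680).


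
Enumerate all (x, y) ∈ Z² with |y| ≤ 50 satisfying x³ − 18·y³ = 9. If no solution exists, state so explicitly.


The equation is x³ - 18y³ = 9. For fixed y, x³ = 18·y³ + 9, so a solution requires the RHS to be a perfect cube.
Strategy: iterate y from -50 to 50, compute RHS = 18·y³ + 9, and check whether it is a (positive or negative) perfect cube.
Check small values of y:
  y = 0: RHS = 9 is not a perfect cube.
  y = 1: RHS = 27 = (3)³ ⇒ x = 3 works.
  y = -1: RHS = -9 is not a perfect cube.
  y = 2: RHS = 153 is not a perfect cube.
  y = -2: RHS = -135 is not a perfect cube.
  y = 3: RHS = 495 is not a perfect cube.
  y = -3: RHS = -477 is not a perfect cube.
Continuing the search up to |y| = 50 finds no further solutions beyond those listed.
Collected solutions: (3, 1).

Solutions (with |y| ≤ 50): (3, 1).


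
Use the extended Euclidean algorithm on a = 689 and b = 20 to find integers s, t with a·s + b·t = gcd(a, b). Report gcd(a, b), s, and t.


Euclidean algorithm on (689, 20) — divide until remainder is 0:
  689 = 34 · 20 + 9
  20 = 2 · 9 + 2
  9 = 4 · 2 + 1
  2 = 2 · 1 + 0
gcd(689, 20) = 1.
Track Bezout coefficients alongside the remainders: start with r₀ = 689 = a·1 + b·0 (s = 1, t = 0) and r₁ = 20 = a·0 + b·1 (s = 0, t = 1); each new remainder r_{k+1} = r_{k-1} − q_k·r_k inherits s_{k+1} = s_{k-1} − q_k·s_k, t_{k+1} = t_{k-1} − q_k·t_k, so r_k = a·s_k + b·t_k at every step:
  q = 34: r = 9, s = 1 − 34·0 = 1, t = 0 − 34·1 = -34  (check: 689·1 + 20·(-34) = 9)
  q = 2: r = 2, s = 0 − 2·1 = -2, t = 1 − 2·(-34) = 69  (check: 689·(-2) + 20·69 = 2)
  q = 4: r = 1, s = 1 − 4·(-2) = 9, t = -34 − 4·69 = -310  (check: 689·9 + 20·(-310) = 1)
The row with r = 1 (the gcd) gives the Bezout coefficients s = 9, t = -310.
Result: 689 · (9) + 20 · (-310) = 1.

gcd(689, 20) = 1; s = 9, t = -310 (check: 689·9 + 20·(-310) = 1).


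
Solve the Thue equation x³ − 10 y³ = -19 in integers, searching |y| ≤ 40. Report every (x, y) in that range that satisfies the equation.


The equation is x³ - 10y³ = -19. For fixed y, x³ = 10·y³ − 19, so a solution requires the RHS to be a perfect cube.
Strategy: iterate y from -40 to 40, compute RHS = 10·y³ − 19, and check whether it is a (positive or negative) perfect cube.
Check small values of y:
  y = 0: RHS = -19 is not a perfect cube.
  y = 1: RHS = -9 is not a perfect cube.
  y = -1: RHS = -29 is not a perfect cube.
  y = 2: RHS = 61 is not a perfect cube.
  y = -2: RHS = -99 is not a perfect cube.
  y = 3: RHS = 251 is not a perfect cube.
  y = -3: RHS = -289 is not a perfect cube.
Continuing the search up to |y| = 40 finds no solutions either.
No (x, y) in the scanned range satisfies the equation.

No integer solutions with |y| ≤ 40.


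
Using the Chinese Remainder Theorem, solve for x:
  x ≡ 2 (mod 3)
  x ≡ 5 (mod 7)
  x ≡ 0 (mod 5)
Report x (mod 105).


Moduli 3, 7, 5 are pairwise coprime; by CRT there is a unique solution modulo M = 3 · 7 · 5 = 105.
Solve pairwise, accumulating the modulus:
  Start with x ≡ 2 (mod 3).
  Combine with x ≡ 5 (mod 7): since gcd(3, 7) = 1, we get a unique residue mod 21.
    Write x = 2 + 3·t and substitute into x ≡ 5 (mod 7): 3·t ≡ 5 − 2 = 3 (mod 7).
    The inverse of 3 mod 7 is 5 (since 3·5 = 15 = 2·7 + 1), so t ≡ 5·3 = 15 ≡ 1 (mod 7).
    Then x = 2 + 3·1 = 5, valid modulo lcm(3, 7) = 21: x ≡ 5 (mod 21).
  Combine with x ≡ 0 (mod 5): since gcd(21, 5) = 1, we get a unique residue mod 105.
    Write x = 5 + 21·t and substitute into x ≡ 0 (mod 5): 21·t ≡ 0 − 5 = -5 (mod 5).
    Reduce coefficients mod 5: 1·t ≡ 0 (mod 5).
    So t ≡ 0 (mod 5).
    Then x = 5 + 21·0 = 5, valid modulo lcm(21, 5) = 105: x ≡ 5 (mod 105).
Verify: 5 mod 3 = 2 ✓, 5 mod 7 = 5 ✓, 5 mod 5 = 0 ✓.

x ≡ 5 (mod 105).


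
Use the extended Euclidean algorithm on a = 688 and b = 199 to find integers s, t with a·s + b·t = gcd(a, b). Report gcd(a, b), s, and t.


Euclidean algorithm on (688, 199) — divide until remainder is 0:
  688 = 3 · 199 + 91
  199 = 2 · 91 + 17
  91 = 5 · 17 + 6
  17 = 2 · 6 + 5
  6 = 1 · 5 + 1
  5 = 5 · 1 + 0
gcd(688, 199) = 1.
Track Bezout coefficients alongside the remainders: start with r₀ = 688 = a·1 + b·0 (s = 1, t = 0) and r₁ = 199 = a·0 + b·1 (s = 0, t = 1); each new remainder r_{k+1} = r_{k-1} − q_k·r_k inherits s_{k+1} = s_{k-1} − q_k·s_k, t_{k+1} = t_{k-1} − q_k·t_k, so r_k = a·s_k + b·t_k at every step:
  q = 3: r = 91, s = 1 − 3·0 = 1, t = 0 − 3·1 = -3  (check: 688·1 + 199·(-3) = 91)
  q = 2: r = 17, s = 0 − 2·1 = -2, t = 1 − 2·(-3) = 7  (check: 688·(-2) + 199·7 = 17)
  q = 5: r = 6, s = 1 − 5·(-2) = 11, t = -3 − 5·7 = -38  (check: 688·11 + 199·(-38) = 6)
  q = 2: r = 5, s = -2 − 2·11 = -24, t = 7 − 2·(-38) = 83  (check: 688·(-24) + 199·83 = 5)
  q = 1: r = 1, s = 11 − 1·(-24) = 35, t = -38 − 1·83 = -121  (check: 688·35 + 199·(-121) = 1)
The row with r = 1 (the gcd) gives the Bezout coefficients s = 35, t = -121.
Result: 688 · (35) + 199 · (-121) = 1.

gcd(688, 199) = 1; s = 35, t = -121 (check: 688·35 + 199·(-121) = 1).


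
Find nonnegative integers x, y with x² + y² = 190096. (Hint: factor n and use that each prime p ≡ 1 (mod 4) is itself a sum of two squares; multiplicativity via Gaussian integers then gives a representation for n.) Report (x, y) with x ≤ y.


Step 1: Factor n = 190096 = 2^4 · 109^2.
Step 2: Check the mod-4 condition on each prime factor: 2 = 2 (special); 109 ≡ 1 (mod 4), exponent 2.
All primes ≡ 3 (mod 4) appear to even exponent (or don't appear), so by the two-squares theorem n IS expressible as a sum of two squares.
Step 3: Build a representation. Group n = k² · m with k = 4 and m = 109 · 109 = 11881 (a product of primes ≡ 1 (mod 4)); a representation of m scales to one of n via (k·x)² + (k·y)² = k²(x² + y²). Each prime p ≡ 1 (mod 4) is itself a sum of two squares; find a² by testing p − a² for a perfect square:
  109: 109 − 1² = 108, 109 − 2² = 105, 109 − 3² = 100 = 10² ⇒ 109 = 3² + 10².
  Combine using the Brahmagupta–Fibonacci identity (a² + b²)(c² + d²) = (ac − bd)² + (ad + bc)² = (ac + bd)² + (ad − bc)²:
  109 · 109 = 11881: from (3² + 10²)(3² + 10²), take (3·3 − 10·10, 3·10 + 10·3) = (9 − 100, 30 + 30) = (-91, 60); dropping signs (only squares matter) gives (91, 60); check 91² + 60² = 8281 + 3600 = 11881 ✓.
  Scale by k = 4: (4·91, 4·60) = (364, 240).
Step 4: Order so x ≤ y and verify: 240² + 364² = 57600 + 132496 = 190096 = n. ✓

n = 190096 = 240² + 364² (one valid representation with x ≤ y).


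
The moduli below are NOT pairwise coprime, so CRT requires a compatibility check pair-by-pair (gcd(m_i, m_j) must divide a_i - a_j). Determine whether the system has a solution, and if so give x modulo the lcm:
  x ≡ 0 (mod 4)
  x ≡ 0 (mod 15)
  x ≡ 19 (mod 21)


Moduli 4, 15, 21 are not pairwise coprime, so CRT works modulo lcm(m_i) when all pairwise compatibility conditions hold.
Pairwise compatibility: gcd(m_i, m_j) must divide a_i - a_j for every pair.
Merge one congruence at a time:
  Start: x ≡ 0 (mod 4).
  Combine with x ≡ 0 (mod 15): gcd(4, 15) = 1; 0 - 0 = 0, which IS divisible by 1, so compatible.
    Write x = 0 + 4·t and substitute into x ≡ 0 (mod 15): 4·t ≡ 0 − 0 = 0 (mod 15).
    The inverse of 4 mod 15 is 4 (since 4·4 = 16 = 1·15 + 1), so t ≡ 4·0 = 0 ≡ 0 (mod 15).
    Then x = 0 + 4·0 = 0, valid modulo lcm(4, 15) = 60: x ≡ 0 (mod 60).
  Combine with x ≡ 19 (mod 21): gcd(60, 21) = 3, and 19 - 0 = 19 is NOT divisible by 3.
    ⇒ system is inconsistent (no integer solution).

No solution (the system is inconsistent).


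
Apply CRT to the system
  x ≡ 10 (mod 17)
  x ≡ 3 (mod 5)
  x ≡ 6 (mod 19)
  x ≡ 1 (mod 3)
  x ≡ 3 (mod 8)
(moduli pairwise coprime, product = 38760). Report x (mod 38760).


Product of moduli M = 17 · 5 · 19 · 3 · 8 = 38760.
Merge one congruence at a time:
  Start: x ≡ 10 (mod 17).
  Combine with x ≡ 3 (mod 5); new modulus lcm = 85.
    Write x = 10 + 17·t and substitute into x ≡ 3 (mod 5): 17·t ≡ 3 − 10 = -7 (mod 5).
    Reduce coefficients mod 5: 2·t ≡ 3 (mod 5).
    The inverse of 2 mod 5 is 3 (since 2·3 = 6 = 1·5 + 1), so t ≡ 3·3 = 9 ≡ 4 (mod 5).
    Then x = 10 + 17·4 = 78, valid modulo lcm(17, 5) = 85: x ≡ 78 (mod 85).
  Combine with x ≡ 6 (mod 19); new modulus lcm = 1615.
    Write x = 78 + 85·t and substitute into x ≡ 6 (mod 19): 85·t ≡ 6 − 78 = -72 (mod 19).
    Reduce coefficients mod 19: 9·t ≡ 4 (mod 19).
    The inverse of 9 mod 19 is 17 (since 9·17 = 153 = 8·19 + 1), so t ≡ 17·4 = 68 ≡ 11 (mod 19).
    Then x = 78 + 85·11 = 1013, valid modulo lcm(85, 19) = 1615: x ≡ 1013 (mod 1615).
  Combine with x ≡ 1 (mod 3); new modulus lcm = 4845.
    Write x = 1013 + 1615·t and substitute into x ≡ 1 (mod 3): 1615·t ≡ 1 − 1013 = -1012 (mod 3).
    Reduce coefficients mod 3: 1·t ≡ 2 (mod 3).
    So t ≡ 2 (mod 3).
    Then x = 1013 + 1615·2 = 4243, valid modulo lcm(1615, 3) = 4845: x ≡ 4243 (mod 4845).
  Combine with x ≡ 3 (mod 8); new modulus lcm = 38760.
    Write x = 4243 + 4845·t and substitute into x ≡ 3 (mod 8): 4845·t ≡ 3 − 4243 = -4240 (mod 8).
    Reduce coefficients mod 8: 5·t ≡ 0 (mod 8).
    The inverse of 5 mod 8 is 5 (since 5·5 = 25 = 3·8 + 1), so t ≡ 5·0 = 0 ≡ 0 (mod 8).
    Then x = 4243 + 4845·0 = 4243, valid modulo lcm(4845, 8) = 38760: x ≡ 4243 (mod 38760).
Verify against each original: 4243 mod 17 = 10, 4243 mod 5 = 3, 4243 mod 19 = 6, 4243 mod 3 = 1, 4243 mod 8 = 3.

x ≡ 4243 (mod 38760).


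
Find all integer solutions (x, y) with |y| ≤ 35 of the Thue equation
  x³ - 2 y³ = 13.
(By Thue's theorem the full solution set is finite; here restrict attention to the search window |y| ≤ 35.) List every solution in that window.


The equation is x³ - 2y³ = 13. For fixed y, x³ = 2·y³ + 13, so a solution requires the RHS to be a perfect cube.
Strategy: iterate y from -35 to 35, compute RHS = 2·y³ + 13, and check whether it is a (positive or negative) perfect cube.
Check small values of y:
  y = 0: RHS = 13 is not a perfect cube.
  y = 1: RHS = 15 is not a perfect cube.
  y = -1: RHS = 11 is not a perfect cube.
  y = 2: RHS = 29 is not a perfect cube.
  y = -2: RHS = -3 is not a perfect cube.
  y = 3: RHS = 67 is not a perfect cube.
  y = -3: RHS = -41 is not a perfect cube.
Continuing the search up to |y| = 35 finds no solutions either.
No (x, y) in the scanned range satisfies the equation.

No integer solutions with |y| ≤ 35.


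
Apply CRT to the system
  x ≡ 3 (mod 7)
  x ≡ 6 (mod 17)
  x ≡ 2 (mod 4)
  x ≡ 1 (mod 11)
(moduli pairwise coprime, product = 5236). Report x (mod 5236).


Product of moduli M = 7 · 17 · 4 · 11 = 5236.
Merge one congruence at a time:
  Start: x ≡ 3 (mod 7).
  Combine with x ≡ 6 (mod 17); new modulus lcm = 119.
    Write x = 3 + 7·t and substitute into x ≡ 6 (mod 17): 7·t ≡ 6 − 3 = 3 (mod 17).
    The inverse of 7 mod 17 is 5 (since 7·5 = 35 = 2·17 + 1), so t ≡ 5·3 = 15 ≡ 15 (mod 17).
    Then x = 3 + 7·15 = 108, valid modulo lcm(7, 17) = 119: x ≡ 108 (mod 119).
  Combine with x ≡ 2 (mod 4); new modulus lcm = 476.
    Write x = 108 + 119·t and substitute into x ≡ 2 (mod 4): 119·t ≡ 2 − 108 = -106 (mod 4).
    Reduce coefficients mod 4: 3·t ≡ 2 (mod 4).
    The inverse of 3 mod 4 is 3 (since 3·3 = 9 = 2·4 + 1), so t ≡ 3·2 = 6 ≡ 2 (mod 4).
    Then x = 108 + 119·2 = 346, valid modulo lcm(119, 4) = 476: x ≡ 346 (mod 476).
  Combine with x ≡ 1 (mod 11); new modulus lcm = 5236.
    Write x = 346 + 476·t and substitute into x ≡ 1 (mod 11): 476·t ≡ 1 − 346 = -345 (mod 11).
    Reduce coefficients mod 11: 3·t ≡ 7 (mod 11).
    The inverse of 3 mod 11 is 4 (since 3·4 = 12 = 1·11 + 1), so t ≡ 4·7 = 28 ≡ 6 (mod 11).
    Then x = 346 + 476·6 = 3202, valid modulo lcm(476, 11) = 5236: x ≡ 3202 (mod 5236).
Verify against each original: 3202 mod 7 = 3, 3202 mod 17 = 6, 3202 mod 4 = 2, 3202 mod 11 = 1.

x ≡ 3202 (mod 5236).


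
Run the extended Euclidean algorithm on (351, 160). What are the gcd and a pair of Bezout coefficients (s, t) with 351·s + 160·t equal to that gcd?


Euclidean algorithm on (351, 160) — divide until remainder is 0:
  351 = 2 · 160 + 31
  160 = 5 · 31 + 5
  31 = 6 · 5 + 1
  5 = 5 · 1 + 0
gcd(351, 160) = 1.
Track Bezout coefficients alongside the remainders: start with r₀ = 351 = a·1 + b·0 (s = 1, t = 0) and r₁ = 160 = a·0 + b·1 (s = 0, t = 1); each new remainder r_{k+1} = r_{k-1} − q_k·r_k inherits s_{k+1} = s_{k-1} − q_k·s_k, t_{k+1} = t_{k-1} − q_k·t_k, so r_k = a·s_k + b·t_k at every step:
  q = 2: r = 31, s = 1 − 2·0 = 1, t = 0 − 2·1 = -2  (check: 351·1 + 160·(-2) = 31)
  q = 5: r = 5, s = 0 − 5·1 = -5, t = 1 − 5·(-2) = 11  (check: 351·(-5) + 160·11 = 5)
  q = 6: r = 1, s = 1 − 6·(-5) = 31, t = -2 − 6·11 = -68  (check: 351·31 + 160·(-68) = 1)
The row with r = 1 (the gcd) gives the Bezout coefficients s = 31, t = -68.
Result: 351 · (31) + 160 · (-68) = 1.

gcd(351, 160) = 1; s = 31, t = -68 (check: 351·31 + 160·(-68) = 1).


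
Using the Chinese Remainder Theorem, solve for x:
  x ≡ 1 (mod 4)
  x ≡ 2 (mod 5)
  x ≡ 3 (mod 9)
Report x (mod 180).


Moduli 4, 5, 9 are pairwise coprime; by CRT there is a unique solution modulo M = 4 · 5 · 9 = 180.
Solve pairwise, accumulating the modulus:
  Start with x ≡ 1 (mod 4).
  Combine with x ≡ 2 (mod 5): since gcd(4, 5) = 1, we get a unique residue mod 20.
    Write x = 1 + 4·t and substitute into x ≡ 2 (mod 5): 4·t ≡ 2 − 1 = 1 (mod 5).
    The inverse of 4 mod 5 is 4 (since 4·4 = 16 = 3·5 + 1), so t ≡ 4·1 = 4 ≡ 4 (mod 5).
    Then x = 1 + 4·4 = 17, valid modulo lcm(4, 5) = 20: x ≡ 17 (mod 20).
  Combine with x ≡ 3 (mod 9): since gcd(20, 9) = 1, we get a unique residue mod 180.
    Write x = 17 + 20·t and substitute into x ≡ 3 (mod 9): 20·t ≡ 3 − 17 = -14 (mod 9).
    Reduce coefficients mod 9: 2·t ≡ 4 (mod 9).
    The inverse of 2 mod 9 is 5 (since 2·5 = 10 = 1·9 + 1), so t ≡ 5·4 = 20 ≡ 2 (mod 9).
    Then x = 17 + 20·2 = 57, valid modulo lcm(20, 9) = 180: x ≡ 57 (mod 180).
Verify: 57 mod 4 = 1 ✓, 57 mod 5 = 2 ✓, 57 mod 9 = 3 ✓.

x ≡ 57 (mod 180).


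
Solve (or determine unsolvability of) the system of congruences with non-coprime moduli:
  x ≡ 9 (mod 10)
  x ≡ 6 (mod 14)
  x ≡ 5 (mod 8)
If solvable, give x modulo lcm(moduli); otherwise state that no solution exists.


Moduli 10, 14, 8 are not pairwise coprime, so CRT works modulo lcm(m_i) when all pairwise compatibility conditions hold.
Pairwise compatibility: gcd(m_i, m_j) must divide a_i - a_j for every pair.
Merge one congruence at a time:
  Start: x ≡ 9 (mod 10).
  Combine with x ≡ 6 (mod 14): gcd(10, 14) = 2, and 6 - 9 = -3 is NOT divisible by 2.
    ⇒ system is inconsistent (no integer solution).

No solution (the system is inconsistent).


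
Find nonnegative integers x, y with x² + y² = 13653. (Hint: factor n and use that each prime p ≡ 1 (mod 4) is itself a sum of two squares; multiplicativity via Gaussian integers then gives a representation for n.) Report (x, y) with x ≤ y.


Step 1: Factor n = 13653 = 3^2 · 37 · 41.
Step 2: Check the mod-4 condition on each prime factor: 3 ≡ 3 (mod 4), exponent 2 (must be even); 37 ≡ 1 (mod 4), exponent 1; 41 ≡ 1 (mod 4), exponent 1.
All primes ≡ 3 (mod 4) appear to even exponent (or don't appear), so by the two-squares theorem n IS expressible as a sum of two squares.
Step 3: Build a representation. Group n = k² · m with k = 3 and m = 37 · 41 = 1517 (a product of primes ≡ 1 (mod 4)); a representation of m scales to one of n via (k·x)² + (k·y)² = k²(x² + y²). Each prime p ≡ 1 (mod 4) is itself a sum of two squares; find a² by testing p − a² for a perfect square:
  37: 37 − 1² = 36 = 6² ⇒ 37 = 1² + 6².
  41: 41 − 1² = 40, 41 − 2² = 37, 41 − 3² = 32, 41 − 4² = 25 = 5² ⇒ 41 = 4² + 5².
  Combine using the Brahmagupta–Fibonacci identity (a² + b²)(c² + d²) = (ac − bd)² + (ad + bc)² = (ac + bd)² + (ad − bc)²:
  37 · 41 = 1517: from (1² + 6²)(4² + 5²), take (1·4 − 6·5, 1·5 + 6·4) = (4 − 30, 5 + 24) = (-26, 29); dropping signs (only squares matter) gives (26, 29); check 26² + 29² = 676 + 841 = 1517 ✓.
  Scale by k = 3: (3·26, 3·29) = (78, 87).
Step 4: Order so x ≤ y and verify: 78² + 87² = 6084 + 7569 = 13653 = n. ✓

n = 13653 = 78² + 87² (one valid representation with x ≤ y).


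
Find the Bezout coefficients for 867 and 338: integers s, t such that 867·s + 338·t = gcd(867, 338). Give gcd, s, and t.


Euclidean algorithm on (867, 338) — divide until remainder is 0:
  867 = 2 · 338 + 191
  338 = 1 · 191 + 147
  191 = 1 · 147 + 44
  147 = 3 · 44 + 15
  44 = 2 · 15 + 14
  15 = 1 · 14 + 1
  14 = 14 · 1 + 0
gcd(867, 338) = 1.
Track Bezout coefficients alongside the remainders: start with r₀ = 867 = a·1 + b·0 (s = 1, t = 0) and r₁ = 338 = a·0 + b·1 (s = 0, t = 1); each new remainder r_{k+1} = r_{k-1} − q_k·r_k inherits s_{k+1} = s_{k-1} − q_k·s_k, t_{k+1} = t_{k-1} − q_k·t_k, so r_k = a·s_k + b·t_k at every step:
  q = 2: r = 191, s = 1 − 2·0 = 1, t = 0 − 2·1 = -2  (check: 867·1 + 338·(-2) = 191)
  q = 1: r = 147, s = 0 − 1·1 = -1, t = 1 − 1·(-2) = 3  (check: 867·(-1) + 338·3 = 147)
  q = 1: r = 44, s = 1 − 1·(-1) = 2, t = -2 − 1·3 = -5  (check: 867·2 + 338·(-5) = 44)
  q = 3: r = 15, s = -1 − 3·2 = -7, t = 3 − 3·(-5) = 18  (check: 867·(-7) + 338·18 = 15)
  q = 2: r = 14, s = 2 − 2·(-7) = 16, t = -5 − 2·18 = -41  (check: 867·16 + 338·(-41) = 14)
  q = 1: r = 1, s = -7 − 1·16 = -23, t = 18 − 1·(-41) = 59  (check: 867·(-23) + 338·59 = 1)
The row with r = 1 (the gcd) gives the Bezout coefficients s = -23, t = 59.
Result: 867 · (-23) + 338 · (59) = 1.

gcd(867, 338) = 1; s = -23, t = 59 (check: 867·(-23) + 338·59 = 1).


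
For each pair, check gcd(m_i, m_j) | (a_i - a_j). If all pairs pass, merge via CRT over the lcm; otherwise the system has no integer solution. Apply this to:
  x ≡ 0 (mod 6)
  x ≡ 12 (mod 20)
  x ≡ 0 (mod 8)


Moduli 6, 20, 8 are not pairwise coprime, so CRT works modulo lcm(m_i) when all pairwise compatibility conditions hold.
Pairwise compatibility: gcd(m_i, m_j) must divide a_i - a_j for every pair.
Merge one congruence at a time:
  Start: x ≡ 0 (mod 6).
  Combine with x ≡ 12 (mod 20): gcd(6, 20) = 2; 12 - 0 = 12, which IS divisible by 2, so compatible.
    Write x = 0 + 6·t and substitute into x ≡ 12 (mod 20): 6·t ≡ 12 − 0 = 12 (mod 20).
    Divide the congruence (and modulus) by g = 2: 3·t ≡ 6 (mod 10).
    The inverse of 3 mod 10 is 7 (since 3·7 = 21 = 2·10 + 1), so t ≡ 7·6 = 42 ≡ 2 (mod 10).
    Then x = 0 + 6·2 = 12, valid modulo lcm(6, 20) = 60: x ≡ 12 (mod 60).
  Combine with x ≡ 0 (mod 8): gcd(60, 8) = 4; 0 - 12 = -12, which IS divisible by 4, so compatible.
    Write x = 12 + 60·t and substitute into x ≡ 0 (mod 8): 60·t ≡ 0 − 12 = -12 (mod 8).
    Divide the congruence (and modulus) by g = 4: 15·t ≡ -3 (mod 2).
    Reduce coefficients mod 2: 1·t ≡ 1 (mod 2).
    So t ≡ 1 (mod 2).
    Then x = 12 + 60·1 = 72, valid modulo lcm(60, 8) = 120: x ≡ 72 (mod 120).
Verify: 72 mod 6 = 0, 72 mod 20 = 12, 72 mod 8 = 0.

x ≡ 72 (mod 120).
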